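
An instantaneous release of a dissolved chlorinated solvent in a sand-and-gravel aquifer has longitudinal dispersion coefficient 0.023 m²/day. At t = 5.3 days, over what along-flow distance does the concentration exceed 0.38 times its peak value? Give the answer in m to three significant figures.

1.37 m

The plume is Gaussian with σ = √(2Dt) = √(2 × 0.023 × 5.3) = 0.4938 m.
C/C_peak = exp(−Δx²/(2σ²)) = 0.38 ⇒ Δx = σ·√(−2 ln 0.38) = 0.4938 × 1.391 = 0.6869 m.
Width = 2Δx = 1.37 m.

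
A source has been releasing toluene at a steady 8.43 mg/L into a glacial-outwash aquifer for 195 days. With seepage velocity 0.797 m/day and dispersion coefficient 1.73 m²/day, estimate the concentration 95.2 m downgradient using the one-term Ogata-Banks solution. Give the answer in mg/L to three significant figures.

For a continuous step input, C/C₀ ≈ ½·erfc((x−vt)/(2√(Dt))).
vt = 0.797 × 195 = 155.415 m and 2√(Dt) = 2√(1.73 × 195) = 36.73 m.
Argument (x−vt)/(2√(Dt)) = (95.2 − 155.415)/36.73 = -1.639; ½·erfc(-1.639) = 0.9898.
C = 8.43 × 0.9898 = 8.34 mg/L.

8.34 mg/L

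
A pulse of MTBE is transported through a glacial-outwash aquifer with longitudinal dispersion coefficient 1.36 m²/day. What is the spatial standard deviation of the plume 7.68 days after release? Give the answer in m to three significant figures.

Dispersive spreading gives a Gaussian with σ² = 2Dt; advection only shifts the center.
σ = √(2 × 1.36 × 7.68) = 4.57 m.

4.57 m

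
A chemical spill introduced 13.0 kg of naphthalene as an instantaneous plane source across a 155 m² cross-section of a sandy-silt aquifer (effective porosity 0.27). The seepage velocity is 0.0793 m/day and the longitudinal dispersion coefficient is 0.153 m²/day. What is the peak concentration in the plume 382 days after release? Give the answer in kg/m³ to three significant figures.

0.0115 kg/m³

The peak of an instantaneous 1D plume sits at x = vt; there the Gaussian factor is 1 and C_max = M/(n_e·A·√(4πDt)), where n_e·A is the pore area the mass is dissolved in.
√(4πDt) = √(4π × 0.153 × 382) = 27.10 m, so C_max = 13.0/(0.27 × 155 × 27.10) = 0.0115 kg/m³.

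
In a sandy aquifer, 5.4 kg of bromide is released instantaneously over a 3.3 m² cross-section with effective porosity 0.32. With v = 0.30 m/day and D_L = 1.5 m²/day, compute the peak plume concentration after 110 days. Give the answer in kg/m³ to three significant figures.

The peak of an instantaneous 1D plume sits at x = vt; there the Gaussian factor is 1 and C_max = M/(n_e·A·√(4πDt)), where n_e·A is the pore area the mass is dissolved in.
√(4πDt) = √(4π × 1.5 × 110) = 45.54 m, so C_max = 5.4/(0.32 × 3.3 × 45.54) = 0.112 kg/m³.

0.112 kg/m³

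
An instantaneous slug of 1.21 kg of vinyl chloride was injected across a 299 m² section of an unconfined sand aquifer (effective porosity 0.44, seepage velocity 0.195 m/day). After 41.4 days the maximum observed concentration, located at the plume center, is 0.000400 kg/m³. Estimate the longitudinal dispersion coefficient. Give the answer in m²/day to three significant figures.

At the plume center C_max = M/(n_e·A·√(4πDt)), so D = M²/(4πt·(n_e·A·C_max)²).
n_e·A·C_max = 0.44 × 299 × 0.000400 = 0.05262 kg/m.
D = 1.21²/(4π × 41.4 × 0.05262²) = 1.02 m²/day.

1.02 m²/day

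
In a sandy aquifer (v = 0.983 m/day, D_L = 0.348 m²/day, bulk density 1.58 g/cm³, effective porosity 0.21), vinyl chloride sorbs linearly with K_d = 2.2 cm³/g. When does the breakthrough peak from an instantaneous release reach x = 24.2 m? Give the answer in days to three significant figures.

Retardation factor R = 1 + ρ_b·K_d/n = 1 + 1.58 × 2.2/0.21 = 17.55.
Sorption retards both mechanisms: v_R = v/R = 0.05601 m/day, D_R = D/R = 0.01983 m²/day.
Peak time from v_R²t² + 2D_R t − x² = 0: t = (√(D_R² + v_R²x²) − D_R)/v_R².
√(D_R² + v_R²x²) = √(0.01983² + 0.05601² × 24.2²) = 1.356; v_R² = 0.003137.
t = (1.356 − 0.01983)/0.003137 = 426 days.

426 days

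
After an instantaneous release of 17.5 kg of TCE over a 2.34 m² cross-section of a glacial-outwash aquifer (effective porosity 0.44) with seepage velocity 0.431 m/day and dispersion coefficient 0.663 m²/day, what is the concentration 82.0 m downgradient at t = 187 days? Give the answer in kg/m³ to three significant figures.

For an instantaneous plane source, C(x,t) = M/(n_e·A·√(4πDt)) · exp(−(x−vt)²/(4Dt)), with n_e·A the pore (flow) area.
Plume center vt = 0.431 × 187 = 80.597 m, so the well at 82.0 m is 1.403 m downgradient of the peak.
√(4πDt) = 39.47 m, giving peak height M/(n_e·A·√(4πDt)) = 17.5/(0.44 × 2.34 × 39.47) = 0.4306 kg/m³.
(x−vt)²/(4Dt) = (1.403)²/(4 × 0.663 × 187) = 0.003969; exp(−0.003969) = 0.9960.
C = 0.4306 × 0.9960 = 0.429 kg/m³.

0.429 kg/m³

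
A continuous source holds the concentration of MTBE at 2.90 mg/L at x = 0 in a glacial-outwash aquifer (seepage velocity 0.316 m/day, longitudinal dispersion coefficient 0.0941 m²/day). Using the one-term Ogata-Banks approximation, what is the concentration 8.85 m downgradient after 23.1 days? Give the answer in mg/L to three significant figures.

For a continuous step input, C/C₀ ≈ ½·erfc((x−vt)/(2√(Dt))).
vt = 0.316 × 23.1 = 7.2996 m and 2√(Dt) = 2√(0.0941 × 23.1) = 2.949 m.
Argument (x−vt)/(2√(Dt)) = (8.85 − 7.2996)/2.949 = 0.5257; ½·erfc(0.5257) = 0.2286.
C = 2.90 × 0.2286 = 0.663 mg/L.

0.663 mg/L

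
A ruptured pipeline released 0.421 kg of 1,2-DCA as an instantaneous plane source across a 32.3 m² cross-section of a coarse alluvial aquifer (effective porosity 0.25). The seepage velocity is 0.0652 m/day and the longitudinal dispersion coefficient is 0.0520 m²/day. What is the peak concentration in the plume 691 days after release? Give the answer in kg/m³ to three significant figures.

0.00245 kg/m³

The peak of an instantaneous 1D plume sits at x = vt; there the Gaussian factor is 1 and C_max = M/(n_e·A·√(4πDt)), where n_e·A is the pore area the mass is dissolved in.
√(4πDt) = √(4π × 0.0520 × 691) = 21.25 m, so C_max = 0.421/(0.25 × 32.3 × 21.25) = 0.00245 kg/m³.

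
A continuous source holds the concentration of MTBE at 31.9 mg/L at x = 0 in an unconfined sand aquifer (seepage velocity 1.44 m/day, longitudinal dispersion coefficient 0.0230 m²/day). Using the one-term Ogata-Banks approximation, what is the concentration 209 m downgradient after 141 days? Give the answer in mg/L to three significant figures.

0.307 mg/L

For a continuous step input, C/C₀ ≈ ½·erfc((x−vt)/(2√(Dt))).
vt = 1.44 × 141 = 203.04 m and 2√(Dt) = 2√(0.0230 × 141) = 3.602 m.
Argument (x−vt)/(2√(Dt)) = (209 − 203.04)/3.602 = 1.655; ½·erfc(1.655) = 0.009628.
C = 31.9 × 0.009628 = 0.307 mg/L.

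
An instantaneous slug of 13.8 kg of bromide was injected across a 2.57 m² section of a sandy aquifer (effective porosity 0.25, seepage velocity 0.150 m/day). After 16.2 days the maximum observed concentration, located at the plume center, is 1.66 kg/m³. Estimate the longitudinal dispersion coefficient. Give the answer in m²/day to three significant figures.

0.822 m²/day

At the plume center C_max = M/(n_e·A·√(4πDt)), so D = M²/(4πt·(n_e·A·C_max)²).
n_e·A·C_max = 0.25 × 2.57 × 1.66 = 1.067 kg/m.
D = 13.8²/(4π × 16.2 × 1.067²) = 0.822 m²/day.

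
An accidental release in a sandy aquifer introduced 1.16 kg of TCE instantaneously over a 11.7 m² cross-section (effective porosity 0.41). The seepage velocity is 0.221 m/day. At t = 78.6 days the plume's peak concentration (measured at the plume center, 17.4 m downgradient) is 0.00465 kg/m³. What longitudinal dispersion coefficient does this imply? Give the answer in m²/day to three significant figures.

At the plume center C_max = M/(n_e·A·√(4πDt)), so D = M²/(4πt·(n_e·A·C_max)²).
n_e·A·C_max = 0.41 × 11.7 × 0.00465 = 0.02231 kg/m.
D = 1.16²/(4π × 78.6 × 0.02231²) = 2.74 m²/day.

2.74 m²/day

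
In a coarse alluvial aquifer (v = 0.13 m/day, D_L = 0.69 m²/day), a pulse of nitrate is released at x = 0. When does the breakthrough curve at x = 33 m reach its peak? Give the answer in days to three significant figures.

216 days

For the 1D instantaneous-source solution, setting ∂C/∂t = 0 at fixed x gives v²t² + 2Dt − x² = 0, so t = (√(D² + v²x²) − D)/v².
√(D² + v²x²) = √(0.69² + 0.13² × 33²) = 4.345; v² = 0.0169.
t = (4.345 − 0.69)/0.0169 = 216 days (vs. the pure-advection estimate x/v = 254 d).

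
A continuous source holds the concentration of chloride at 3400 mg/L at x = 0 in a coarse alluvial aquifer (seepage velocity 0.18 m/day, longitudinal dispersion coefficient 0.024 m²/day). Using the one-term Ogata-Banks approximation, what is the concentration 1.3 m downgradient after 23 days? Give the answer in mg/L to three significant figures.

3390 mg/L

For a continuous step input, C/C₀ ≈ ½·erfc((x−vt)/(2√(Dt))).
vt = 0.18 × 23 = 4.14 m and 2√(Dt) = 2√(0.024 × 23) = 1.486 m.
Argument (x−vt)/(2√(Dt)) = (1.3 − 4.14)/1.486 = -1.911; ½·erfc(-1.911) = 0.9966.
C = 3400 × 0.9966 = 3390 mg/L.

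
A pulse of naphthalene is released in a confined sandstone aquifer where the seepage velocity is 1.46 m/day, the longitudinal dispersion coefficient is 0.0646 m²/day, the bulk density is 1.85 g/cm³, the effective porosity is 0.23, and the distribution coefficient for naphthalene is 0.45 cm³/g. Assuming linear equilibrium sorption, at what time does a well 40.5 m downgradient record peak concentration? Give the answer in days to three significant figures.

128 days

Retardation factor R = 1 + ρ_b·K_d/n = 1 + 1.85 × 0.45/0.23 = 4.620.
Sorption retards both mechanisms: v_R = v/R = 0.3160 m/day, D_R = D/R = 0.01398 m²/day.
Peak time from v_R²t² + 2D_R t − x² = 0: t = (√(D_R² + v_R²x²) − D_R)/v_R².
√(D_R² + v_R²x²) = √(0.01398² + 0.3160² × 40.5²) = 12.80; v_R² = 0.09986.
t = (12.80 − 0.01398)/0.09986 = 128 days.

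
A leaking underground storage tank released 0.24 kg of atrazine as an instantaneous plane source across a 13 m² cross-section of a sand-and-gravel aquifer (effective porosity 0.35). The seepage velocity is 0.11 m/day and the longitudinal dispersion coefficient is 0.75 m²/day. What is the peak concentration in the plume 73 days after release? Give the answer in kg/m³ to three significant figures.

The peak of an instantaneous 1D plume sits at x = vt; there the Gaussian factor is 1 and C_max = M/(n_e·A·√(4πDt)), where n_e·A is the pore area the mass is dissolved in.
√(4πDt) = √(4π × 0.75 × 73) = 26.23 m, so C_max = 0.24/(0.35 × 13 × 26.23) = 0.00201 kg/m³.

0.00201 kg/m³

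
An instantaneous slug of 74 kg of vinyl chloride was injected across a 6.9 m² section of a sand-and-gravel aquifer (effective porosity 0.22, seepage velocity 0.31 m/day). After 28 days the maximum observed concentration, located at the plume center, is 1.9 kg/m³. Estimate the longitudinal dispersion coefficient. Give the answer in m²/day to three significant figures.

At the plume center C_max = M/(n_e·A·√(4πDt)), so D = M²/(4πt·(n_e·A·C_max)²).
n_e·A·C_max = 0.22 × 6.9 × 1.9 = 2.884 kg/m.
D = 74²/(4π × 28 × 2.884²) = 1.87 m²/day.

1.87 m²/day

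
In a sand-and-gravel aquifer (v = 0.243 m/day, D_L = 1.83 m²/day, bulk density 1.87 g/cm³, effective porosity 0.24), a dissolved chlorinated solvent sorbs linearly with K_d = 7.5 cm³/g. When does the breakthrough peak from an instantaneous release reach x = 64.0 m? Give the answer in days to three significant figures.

13900 days

Retardation factor R = 1 + ρ_b·K_d/n = 1 + 1.87 × 7.5/0.24 = 59.44.
Sorption retards both mechanisms: v_R = v/R = 0.004088 m/day, D_R = D/R = 0.03079 m²/day.
Peak time from v_R²t² + 2D_R t − x² = 0: t = (√(D_R² + v_R²x²) − D_R)/v_R².
√(D_R² + v_R²x²) = √(0.03079² + 0.004088² × 64.0²) = 0.2634; v_R² = 1.671e-05.
t = (0.2634 − 0.03079)/1.671e-05 = 13900 days.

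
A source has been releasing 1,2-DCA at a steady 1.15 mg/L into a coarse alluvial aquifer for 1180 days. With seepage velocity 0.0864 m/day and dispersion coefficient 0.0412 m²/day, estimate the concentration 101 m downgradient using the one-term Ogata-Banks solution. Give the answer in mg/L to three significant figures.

For a continuous step input, C/C₀ ≈ ½·erfc((x−vt)/(2√(Dt))).
vt = 0.0864 × 1180 = 101.952 m and 2√(Dt) = 2√(0.0412 × 1180) = 13.95 m.
Argument (x−vt)/(2√(Dt)) = (101 − 101.952)/13.95 = -0.06824; ½·erfc(-0.06824) = 0.5384.
C = 1.15 × 0.5384 = 0.619 mg/L.

0.619 mg/L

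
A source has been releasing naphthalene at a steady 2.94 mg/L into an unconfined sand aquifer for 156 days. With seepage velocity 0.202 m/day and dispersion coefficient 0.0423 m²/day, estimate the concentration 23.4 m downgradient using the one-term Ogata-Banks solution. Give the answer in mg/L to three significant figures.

2.90 mg/L

For a continuous step input, C/C₀ ≈ ½·erfc((x−vt)/(2√(Dt))).
vt = 0.202 × 156 = 31.512 m and 2√(Dt) = 2√(0.0423 × 156) = 5.138 m.
Argument (x−vt)/(2√(Dt)) = (23.4 − 31.512)/5.138 = -1.579; ½·erfc(-1.579) = 0.9872.
C = 2.94 × 0.9872 = 2.90 mg/L.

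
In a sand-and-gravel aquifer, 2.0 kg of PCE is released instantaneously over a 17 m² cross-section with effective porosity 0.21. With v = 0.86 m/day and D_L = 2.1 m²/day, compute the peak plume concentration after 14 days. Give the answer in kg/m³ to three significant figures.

0.0291 kg/m³

The peak of an instantaneous 1D plume sits at x = vt; there the Gaussian factor is 1 and C_max = M/(n_e·A·√(4πDt)), where n_e·A is the pore area the mass is dissolved in.
√(4πDt) = √(4π × 2.1 × 14) = 19.22 m, so C_max = 2.0/(0.21 × 17 × 19.22) = 0.0291 kg/m³.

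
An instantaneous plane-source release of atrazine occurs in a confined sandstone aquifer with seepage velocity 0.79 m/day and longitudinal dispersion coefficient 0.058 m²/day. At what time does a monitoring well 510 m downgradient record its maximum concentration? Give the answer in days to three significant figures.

For the 1D instantaneous-source solution, setting ∂C/∂t = 0 at fixed x gives v²t² + 2Dt − x² = 0, so t = (√(D² + v²x²) − D)/v².
√(D² + v²x²) = √(0.058² + 0.79² × 510²) = 402.9; v² = 0.6241.
t = (402.9 − 0.058)/0.6241 = 645 days (vs. the pure-advection estimate x/v = 646 d).

645 days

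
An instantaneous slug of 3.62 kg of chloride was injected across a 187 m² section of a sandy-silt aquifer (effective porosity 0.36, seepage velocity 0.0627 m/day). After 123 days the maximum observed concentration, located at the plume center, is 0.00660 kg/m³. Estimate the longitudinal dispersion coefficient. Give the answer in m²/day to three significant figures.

At the plume center C_max = M/(n_e·A·√(4πDt)), so D = M²/(4πt·(n_e·A·C_max)²).
n_e·A·C_max = 0.36 × 187 × 0.00660 = 0.4443 kg/m.
D = 3.62²/(4π × 123 × 0.4443²) = 0.0429 m²/day.

0.0429 m²/day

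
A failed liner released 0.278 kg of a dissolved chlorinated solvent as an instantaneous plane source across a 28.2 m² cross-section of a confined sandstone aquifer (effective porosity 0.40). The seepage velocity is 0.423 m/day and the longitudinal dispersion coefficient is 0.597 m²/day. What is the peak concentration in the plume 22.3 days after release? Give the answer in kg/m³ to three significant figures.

The peak of an instantaneous 1D plume sits at x = vt; there the Gaussian factor is 1 and C_max = M/(n_e·A·√(4πDt)), where n_e·A is the pore area the mass is dissolved in.
√(4πDt) = √(4π × 0.597 × 22.3) = 12.93 m, so C_max = 0.278/(0.40 × 28.2 × 12.93) = 0.00191 kg/m³.

0.00191 kg/m³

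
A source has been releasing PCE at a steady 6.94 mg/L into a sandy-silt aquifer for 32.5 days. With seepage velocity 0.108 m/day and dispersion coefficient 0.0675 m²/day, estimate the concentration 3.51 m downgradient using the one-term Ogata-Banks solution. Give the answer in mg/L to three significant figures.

For a continuous step input, C/C₀ ≈ ½·erfc((x−vt)/(2√(Dt))).
vt = 0.108 × 32.5 = 3.51 m and 2√(Dt) = 2√(0.0675 × 32.5) = 2.962 m.
Argument (x−vt)/(2√(Dt)) = (3.51 − 3.51)/2.962 = 0; ½·erfc(0) = 0.5000.
C = 6.94 × 0.5000 = 3.47 mg/L.

3.47 mg/L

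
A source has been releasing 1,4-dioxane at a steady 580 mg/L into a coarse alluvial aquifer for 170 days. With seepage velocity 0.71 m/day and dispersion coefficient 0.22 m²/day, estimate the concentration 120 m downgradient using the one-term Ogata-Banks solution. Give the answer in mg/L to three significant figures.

For a continuous step input, C/C₀ ≈ ½·erfc((x−vt)/(2√(Dt))).
vt = 0.71 × 170 = 120.7 m and 2√(Dt) = 2√(0.22 × 170) = 12.23 m.
Argument (x−vt)/(2√(Dt)) = (120 − 120.7)/12.23 = -0.05724; ½·erfc(-0.05724) = 0.5323.
C = 580 × 0.5323 = 309 mg/L.

309 mg/L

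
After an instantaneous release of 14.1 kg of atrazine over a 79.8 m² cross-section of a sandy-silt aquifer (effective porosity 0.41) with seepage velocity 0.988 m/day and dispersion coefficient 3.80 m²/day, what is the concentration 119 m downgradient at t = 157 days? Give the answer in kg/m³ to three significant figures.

For an instantaneous plane source, C(x,t) = M/(n_e·A·√(4πDt)) · exp(−(x−vt)²/(4Dt)), with n_e·A the pore (flow) area.
Plume center vt = 0.988 × 157 = 155.116 m, so the well at 119 m is 36.116 m upgradient of the peak.
√(4πDt) = 86.59 m, giving peak height M/(n_e·A·√(4πDt)) = 14.1/(0.41 × 79.8 × 86.59) = 0.004977 kg/m³.
(x−vt)²/(4Dt) = (-36.116)²/(4 × 3.80 × 157) = 0.5466; exp(−0.5466) = 0.5789.
C = 0.004977 × 0.5789 = 0.00288 kg/m³.

0.00288 kg/m³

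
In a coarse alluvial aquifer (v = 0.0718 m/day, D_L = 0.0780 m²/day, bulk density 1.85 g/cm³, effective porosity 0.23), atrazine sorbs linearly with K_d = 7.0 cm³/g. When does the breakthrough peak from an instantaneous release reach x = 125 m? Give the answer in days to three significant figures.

Retardation factor R = 1 + ρ_b·K_d/n = 1 + 1.85 × 7.0/0.23 = 57.30.
Sorption retards both mechanisms: v_R = v/R = 0.001253 m/day, D_R = D/R = 0.001361 m²/day.
Peak time from v_R²t² + 2D_R t − x² = 0: t = (√(D_R² + v_R²x²) − D_R)/v_R².
√(D_R² + v_R²x²) = √(0.001361² + 0.001253² × 125²) = 0.1566; v_R² = 1.570e-06.
t = (0.1566 − 0.001361)/1.570e-06 = 98900 days.

98900 days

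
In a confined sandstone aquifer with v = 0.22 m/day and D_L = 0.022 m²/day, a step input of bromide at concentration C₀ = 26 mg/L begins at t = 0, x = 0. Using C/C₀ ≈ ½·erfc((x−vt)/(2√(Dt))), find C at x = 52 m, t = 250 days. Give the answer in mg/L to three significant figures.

For a continuous step input, C/C₀ ≈ ½·erfc((x−vt)/(2√(Dt))).
vt = 0.22 × 250 = 55 m and 2√(Dt) = 2√(0.022 × 250) = 4.690 m.
Argument (x−vt)/(2√(Dt)) = (52 − 55)/4.690 = -0.6397; ½·erfc(-0.6397) = 0.8172.
C = 26 × 0.8172 = 21.2 mg/L.

21.2 mg/L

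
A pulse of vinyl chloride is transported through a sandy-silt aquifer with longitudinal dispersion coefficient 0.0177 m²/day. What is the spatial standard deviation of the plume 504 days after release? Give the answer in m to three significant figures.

4.22 m

Dispersive spreading gives a Gaussian with σ² = 2Dt; advection only shifts the center.
σ = √(2 × 0.0177 × 504) = 4.22 m.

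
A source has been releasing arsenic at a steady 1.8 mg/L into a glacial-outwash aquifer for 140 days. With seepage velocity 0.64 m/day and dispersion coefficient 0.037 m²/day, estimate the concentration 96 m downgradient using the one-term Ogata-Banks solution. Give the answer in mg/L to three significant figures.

0.0421 mg/L

For a continuous step input, C/C₀ ≈ ½·erfc((x−vt)/(2√(Dt))).
vt = 0.64 × 140 = 89.6 m and 2√(Dt) = 2√(0.037 × 140) = 4.552 m.
Argument (x−vt)/(2√(Dt)) = (96 − 89.6)/4.552 = 1.406; ½·erfc(1.406) = 0.02338.
C = 1.8 × 0.02338 = 0.0421 mg/L.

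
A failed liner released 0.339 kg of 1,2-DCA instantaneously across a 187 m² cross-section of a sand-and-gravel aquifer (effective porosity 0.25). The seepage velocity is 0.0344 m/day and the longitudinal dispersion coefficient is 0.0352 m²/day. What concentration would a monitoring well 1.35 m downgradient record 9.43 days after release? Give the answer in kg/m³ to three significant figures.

For an instantaneous plane source, C(x,t) = M/(n_e·A·√(4πDt)) · exp(−(x−vt)²/(4Dt)), with n_e·A the pore (flow) area.
Plume center vt = 0.0344 × 9.43 = 0.324392 m, so the well at 1.35 m is 1.025608 m downgradient of the peak.
√(4πDt) = 2.042 m, giving peak height M/(n_e·A·√(4πDt)) = 0.339/(0.25 × 187 × 2.042) = 0.003551 kg/m³.
(x−vt)²/(4Dt) = (1.025608)²/(4 × 0.0352 × 9.43) = 0.7922; exp(−0.7922) = 0.4528.
C = 0.003551 × 0.4528 = 0.00161 kg/m³.

0.00161 kg/m³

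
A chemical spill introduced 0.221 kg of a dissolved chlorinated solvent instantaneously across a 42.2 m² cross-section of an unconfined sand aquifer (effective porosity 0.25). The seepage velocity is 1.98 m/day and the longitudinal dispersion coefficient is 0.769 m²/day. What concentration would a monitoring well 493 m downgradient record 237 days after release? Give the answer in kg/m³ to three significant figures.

For an instantaneous plane source, C(x,t) = M/(n_e·A·√(4πDt)) · exp(−(x−vt)²/(4Dt)), with n_e·A the pore (flow) area.
Plume center vt = 1.98 × 237 = 469.26 m, so the well at 493 m is 23.74 m downgradient of the peak.
√(4πDt) = 47.86 m, giving peak height M/(n_e·A·√(4πDt)) = 0.221/(0.25 × 42.2 × 47.86) = 0.0004377 kg/m³.
(x−vt)²/(4Dt) = (23.74)²/(4 × 0.769 × 237) = 0.7731; exp(−0.7731) = 0.4616.
C = 0.0004377 × 0.4616 = 0.000202 kg/m³.

0.000202 kg/m³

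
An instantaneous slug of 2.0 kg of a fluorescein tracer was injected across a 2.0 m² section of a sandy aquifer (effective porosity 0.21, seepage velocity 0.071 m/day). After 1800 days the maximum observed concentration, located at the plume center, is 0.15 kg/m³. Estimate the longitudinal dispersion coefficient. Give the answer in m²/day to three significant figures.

0.0446 m²/day

At the plume center C_max = M/(n_e·A·√(4πDt)), so D = M²/(4πt·(n_e·A·C_max)²).
n_e·A·C_max = 0.21 × 2.0 × 0.15 = 0.06300 kg/m.
D = 2.0²/(4π × 1800 × 0.06300²) = 0.0446 m²/day.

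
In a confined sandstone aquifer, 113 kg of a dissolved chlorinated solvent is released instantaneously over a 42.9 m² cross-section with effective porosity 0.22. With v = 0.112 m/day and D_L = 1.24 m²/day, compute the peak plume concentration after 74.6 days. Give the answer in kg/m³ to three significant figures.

0.351 kg/m³

The peak of an instantaneous 1D plume sits at x = vt; there the Gaussian factor is 1 and C_max = M/(n_e·A·√(4πDt)), where n_e·A is the pore area the mass is dissolved in.
√(4πDt) = √(4π × 1.24 × 74.6) = 34.09 m, so C_max = 113/(0.22 × 42.9 × 34.09) = 0.351 kg/m³.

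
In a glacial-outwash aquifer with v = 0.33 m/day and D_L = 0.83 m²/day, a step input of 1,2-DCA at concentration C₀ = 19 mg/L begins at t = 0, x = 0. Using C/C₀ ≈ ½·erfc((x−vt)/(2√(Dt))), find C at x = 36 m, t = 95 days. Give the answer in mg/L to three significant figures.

6.76 mg/L

For a continuous step input, C/C₀ ≈ ½·erfc((x−vt)/(2√(Dt))).
vt = 0.33 × 95 = 31.35 m and 2√(Dt) = 2√(0.83 × 95) = 17.76 m.
Argument (x−vt)/(2√(Dt)) = (36 − 31.35)/17.76 = 0.2618; ½·erfc(0.2618) = 0.3556.
C = 19 × 0.3556 = 6.76 mg/L.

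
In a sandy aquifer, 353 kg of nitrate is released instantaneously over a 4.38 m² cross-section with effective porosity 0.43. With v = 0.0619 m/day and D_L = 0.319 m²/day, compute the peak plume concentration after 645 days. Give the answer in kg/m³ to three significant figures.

The peak of an instantaneous 1D plume sits at x = vt; there the Gaussian factor is 1 and C_max = M/(n_e·A·√(4πDt)), where n_e·A is the pore area the mass is dissolved in.
√(4πDt) = √(4π × 0.319 × 645) = 50.85 m, so C_max = 353/(0.43 × 4.38 × 50.85) = 3.69 kg/m³.

3.69 kg/m³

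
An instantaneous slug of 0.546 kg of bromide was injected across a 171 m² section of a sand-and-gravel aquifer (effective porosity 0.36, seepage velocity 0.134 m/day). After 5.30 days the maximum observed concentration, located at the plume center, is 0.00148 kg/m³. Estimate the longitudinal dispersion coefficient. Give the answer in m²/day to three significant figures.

At the plume center C_max = M/(n_e·A·√(4πDt)), so D = M²/(4πt·(n_e·A·C_max)²).
n_e·A·C_max = 0.36 × 171 × 0.00148 = 0.09111 kg/m.
D = 0.546²/(4π × 5.30 × 0.09111²) = 0.539 m²/day.

0.539 m²/day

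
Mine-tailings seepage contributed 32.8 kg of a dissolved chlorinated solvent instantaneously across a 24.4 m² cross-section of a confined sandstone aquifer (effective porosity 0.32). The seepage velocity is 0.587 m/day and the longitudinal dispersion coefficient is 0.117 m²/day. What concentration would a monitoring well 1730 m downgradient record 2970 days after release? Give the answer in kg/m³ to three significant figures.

0.0559 kg/m³

For an instantaneous plane source, C(x,t) = M/(n_e·A·√(4πDt)) · exp(−(x−vt)²/(4Dt)), with n_e·A the pore (flow) area.
Plume center vt = 0.587 × 2970 = 1743.39 m, so the well at 1730 m is 13.39 m upgradient of the peak.
√(4πDt) = 66.08 m, giving peak height M/(n_e·A·√(4πDt)) = 32.8/(0.32 × 24.4 × 66.08) = 0.06357 kg/m³.
(x−vt)²/(4Dt) = (-13.39)²/(4 × 0.117 × 2970) = 0.1290; exp(−0.1290) = 0.8790.
C = 0.06357 × 0.8790 = 0.0559 kg/m³.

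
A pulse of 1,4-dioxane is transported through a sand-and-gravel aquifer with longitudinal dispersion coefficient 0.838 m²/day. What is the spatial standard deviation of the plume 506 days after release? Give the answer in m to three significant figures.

Dispersive spreading gives a Gaussian with σ² = 2Dt; advection only shifts the center.
σ = √(2 × 0.838 × 506) = 29.1 m.

29.1 m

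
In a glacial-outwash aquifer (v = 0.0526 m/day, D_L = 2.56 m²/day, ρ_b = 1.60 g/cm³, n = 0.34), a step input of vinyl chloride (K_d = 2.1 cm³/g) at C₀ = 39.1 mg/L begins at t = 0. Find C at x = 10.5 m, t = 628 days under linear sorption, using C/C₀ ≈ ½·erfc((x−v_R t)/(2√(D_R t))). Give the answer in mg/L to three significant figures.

Retardation factor R = 1 + ρ_b·K_d/n = 1 + 1.60 × 2.1/0.34 = 10.88.
Sorption retards both mechanisms: v_R = v/R = 0.004835 m/day, D_R = D/R = 0.2353 m²/day.
v_R·t = 0.004835 × 628 = 3.03638 m; 2√(D_R t) = 24.31 m; argument = (10.5 − 3.03638)/24.31 = 0.3070.
C = C₀ × ½·erfc(0.3070) = 39.1 × 0.3321 = 13.0 mg/L.

13.0 mg/L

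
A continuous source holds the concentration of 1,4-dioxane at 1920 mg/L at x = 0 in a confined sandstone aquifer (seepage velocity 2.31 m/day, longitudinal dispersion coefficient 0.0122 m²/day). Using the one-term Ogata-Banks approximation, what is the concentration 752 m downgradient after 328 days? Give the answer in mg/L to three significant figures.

1880 mg/L

For a continuous step input, C/C₀ ≈ ½·erfc((x−vt)/(2√(Dt))).
vt = 2.31 × 328 = 757.68 m and 2√(Dt) = 2√(0.0122 × 328) = 4.001 m.
Argument (x−vt)/(2√(Dt)) = (752 − 757.68)/4.001 = -1.420; ½·erfc(-1.420) = 0.9777.
C = 1920 × 0.9777 = 1880 mg/L.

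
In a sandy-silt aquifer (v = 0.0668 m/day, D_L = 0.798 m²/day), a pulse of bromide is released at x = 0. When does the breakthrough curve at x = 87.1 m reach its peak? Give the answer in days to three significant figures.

For the 1D instantaneous-source solution, setting ∂C/∂t = 0 at fixed x gives v²t² + 2Dt − x² = 0, so t = (√(D² + v²x²) − D)/v².
√(D² + v²x²) = √(0.798² + 0.0668² × 87.1²) = 5.873; v² = 0.00446224.
t = (5.873 − 0.798)/0.00446224 = 1140 days (vs. the pure-advection estimate x/v = 1300 d).

1140 days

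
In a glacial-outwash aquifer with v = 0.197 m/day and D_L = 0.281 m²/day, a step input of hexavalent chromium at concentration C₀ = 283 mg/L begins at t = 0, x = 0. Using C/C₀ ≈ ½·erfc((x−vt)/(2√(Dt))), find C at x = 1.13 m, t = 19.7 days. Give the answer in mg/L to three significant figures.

For a continuous step input, C/C₀ ≈ ½·erfc((x−vt)/(2√(Dt))).
vt = 0.197 × 19.7 = 3.8809 m and 2√(Dt) = 2√(0.281 × 19.7) = 4.706 m.
Argument (x−vt)/(2√(Dt)) = (1.13 − 3.8809)/4.706 = -0.5846; ½·erfc(-0.5846) = 0.7958.
C = 283 × 0.7958 = 225 mg/L.

225 mg/L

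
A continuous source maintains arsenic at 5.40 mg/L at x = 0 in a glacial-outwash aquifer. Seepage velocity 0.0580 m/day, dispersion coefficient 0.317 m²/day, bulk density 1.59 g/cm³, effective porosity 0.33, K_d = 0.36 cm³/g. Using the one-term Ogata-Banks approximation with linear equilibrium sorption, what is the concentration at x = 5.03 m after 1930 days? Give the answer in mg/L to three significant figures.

5.16 mg/L

Retardation factor R = 1 + ρ_b·K_d/n = 1 + 1.59 × 0.36/0.33 = 2.735.
Sorption retards both mechanisms: v_R = v/R = 0.02121 m/day, D_R = D/R = 0.1159 m²/day.
v_R·t = 0.02121 × 1930 = 40.9353 m; 2√(D_R t) = 29.91 m; argument = (5.03 − 40.9353)/29.91 = -1.200.
C = C₀ × ½·erfc(-1.200) = 5.40 × 0.9552 = 5.16 mg/L.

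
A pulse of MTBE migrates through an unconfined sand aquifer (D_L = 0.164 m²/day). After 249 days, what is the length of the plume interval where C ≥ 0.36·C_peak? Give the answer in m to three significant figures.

The plume is Gaussian with σ = √(2Dt) = √(2 × 0.164 × 249) = 9.037 m.
C/C_peak = exp(−Δx²/(2σ²)) = 0.36 ⇒ Δx = σ·√(−2 ln 0.36) = 9.037 × 1.429 = 12.91 m.
Width = 2Δx = 25.8 m.

25.8 m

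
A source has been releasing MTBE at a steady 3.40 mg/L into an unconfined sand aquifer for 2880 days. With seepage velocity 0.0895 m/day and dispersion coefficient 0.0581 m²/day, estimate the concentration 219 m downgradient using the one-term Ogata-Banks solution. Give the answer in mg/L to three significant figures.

For a continuous step input, C/C₀ ≈ ½·erfc((x−vt)/(2√(Dt))).
vt = 0.0895 × 2880 = 257.76 m and 2√(Dt) = 2√(0.0581 × 2880) = 25.87 m.
Argument (x−vt)/(2√(Dt)) = (219 − 257.76)/25.87 = -1.498; ½·erfc(-1.498) = 0.9829.
C = 3.40 × 0.9829 = 3.34 mg/L.

3.34 mg/L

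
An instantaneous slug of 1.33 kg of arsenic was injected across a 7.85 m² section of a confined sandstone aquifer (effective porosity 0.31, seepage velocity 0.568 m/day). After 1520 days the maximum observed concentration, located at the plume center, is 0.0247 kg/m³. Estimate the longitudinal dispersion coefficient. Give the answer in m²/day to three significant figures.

0.0256 m²/day

At the plume center C_max = M/(n_e·A·√(4πDt)), so D = M²/(4πt·(n_e·A·C_max)²).
n_e·A·C_max = 0.31 × 7.85 × 0.0247 = 0.06011 kg/m.
D = 1.33²/(4π × 1520 × 0.06011²) = 0.0256 m²/day.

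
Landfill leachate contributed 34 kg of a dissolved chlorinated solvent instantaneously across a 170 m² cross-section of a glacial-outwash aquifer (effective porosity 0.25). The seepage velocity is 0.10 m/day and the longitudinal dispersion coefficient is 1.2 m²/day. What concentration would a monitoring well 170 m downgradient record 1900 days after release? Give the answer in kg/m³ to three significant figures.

For an instantaneous plane source, C(x,t) = M/(n_e·A·√(4πDt)) · exp(−(x−vt)²/(4Dt)), with n_e·A the pore (flow) area.
Plume center vt = 0.10 × 1900 = 190 m, so the well at 170 m is 20 m upgradient of the peak.
√(4πDt) = 169.3 m, giving peak height M/(n_e·A·√(4πDt)) = 34/(0.25 × 170 × 169.3) = 0.004725 kg/m³.
(x−vt)²/(4Dt) = (-20)²/(4 × 1.2 × 1900) = 0.04386; exp(−0.04386) = 0.9571.
C = 0.004725 × 0.9571 = 0.00452 kg/m³.

0.00452 kg/m³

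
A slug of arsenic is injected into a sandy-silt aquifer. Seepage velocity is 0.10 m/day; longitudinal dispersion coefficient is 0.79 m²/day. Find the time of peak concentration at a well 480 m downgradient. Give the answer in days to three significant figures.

4720 days

For the 1D instantaneous-source solution, setting ∂C/∂t = 0 at fixed x gives v²t² + 2Dt − x² = 0, so t = (√(D² + v²x²) − D)/v².
√(D² + v²x²) = √(0.79² + 0.10² × 480²) = 48.01; v² = 0.01.
t = (48.01 − 0.79)/0.01 = 4720 days (vs. the pure-advection estimate x/v = 4800 d).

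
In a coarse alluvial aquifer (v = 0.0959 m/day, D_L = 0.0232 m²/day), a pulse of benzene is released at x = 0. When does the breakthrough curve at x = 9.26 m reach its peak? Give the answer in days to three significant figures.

For the 1D instantaneous-source solution, setting ∂C/∂t = 0 at fixed x gives v²t² + 2Dt − x² = 0, so t = (√(D² + v²x²) − D)/v².
√(D² + v²x²) = √(0.0232² + 0.0959² × 9.26²) = 0.8883; v² = 0.00919681.
t = (0.8883 − 0.0232)/0.00919681 = 94.1 days (vs. the pure-advection estimate x/v = 96.6 d).

94.1 days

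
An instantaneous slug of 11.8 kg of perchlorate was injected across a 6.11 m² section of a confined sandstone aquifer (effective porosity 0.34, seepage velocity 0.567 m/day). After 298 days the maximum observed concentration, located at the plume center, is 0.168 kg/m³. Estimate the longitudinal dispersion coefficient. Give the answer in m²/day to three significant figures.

At the plume center C_max = M/(n_e·A·√(4πDt)), so D = M²/(4πt·(n_e·A·C_max)²).
n_e·A·C_max = 0.34 × 6.11 × 0.168 = 0.3490 kg/m.
D = 11.8²/(4π × 298 × 0.3490²) = 0.305 m²/day.

0.305 m²/day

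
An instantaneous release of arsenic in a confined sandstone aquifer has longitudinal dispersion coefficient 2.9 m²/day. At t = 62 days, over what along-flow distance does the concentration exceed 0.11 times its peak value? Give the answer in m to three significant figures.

The plume is Gaussian with σ = √(2Dt) = √(2 × 2.9 × 62) = 18.96 m.
C/C_peak = exp(−Δx²/(2σ²)) = 0.11 ⇒ Δx = σ·√(−2 ln 0.11) = 18.96 × 2.101 = 39.83 m.
Width = 2Δx = 79.7 m.

79.7 m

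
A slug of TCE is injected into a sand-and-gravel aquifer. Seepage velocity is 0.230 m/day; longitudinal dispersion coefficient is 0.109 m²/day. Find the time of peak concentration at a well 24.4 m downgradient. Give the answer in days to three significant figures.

104 days

For the 1D instantaneous-source solution, setting ∂C/∂t = 0 at fixed x gives v²t² + 2Dt − x² = 0, so t = (√(D² + v²x²) − D)/v².
√(D² + v²x²) = √(0.109² + 0.230² × 24.4²) = 5.613; v² = 0.0529.
t = (5.613 − 0.109)/0.0529 = 104 days (vs. the pure-advection estimate x/v = 106 d).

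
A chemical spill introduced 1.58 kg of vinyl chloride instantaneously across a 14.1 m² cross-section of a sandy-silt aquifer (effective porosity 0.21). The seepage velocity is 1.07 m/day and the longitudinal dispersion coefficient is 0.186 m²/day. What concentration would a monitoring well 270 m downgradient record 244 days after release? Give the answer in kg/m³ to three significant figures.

0.0144 kg/m³

For an instantaneous plane source, C(x,t) = M/(n_e·A·√(4πDt)) · exp(−(x−vt)²/(4Dt)), with n_e·A the pore (flow) area.
Plume center vt = 1.07 × 244 = 261.08 m, so the well at 270 m is 8.92 m downgradient of the peak.
√(4πDt) = 23.88 m, giving peak height M/(n_e·A·√(4πDt)) = 1.58/(0.21 × 14.1 × 23.88) = 0.02235 kg/m³.
(x−vt)²/(4Dt) = (8.92)²/(4 × 0.186 × 244) = 0.4383; exp(−0.4383) = 0.6451.
C = 0.02235 × 0.6451 = 0.0144 kg/m³.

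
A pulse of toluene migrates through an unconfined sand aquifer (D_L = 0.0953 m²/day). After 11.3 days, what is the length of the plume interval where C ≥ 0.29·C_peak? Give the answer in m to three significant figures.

The plume is Gaussian with σ = √(2Dt) = √(2 × 0.0953 × 11.3) = 1.468 m.
C/C_peak = exp(−Δx²/(2σ²)) = 0.29 ⇒ Δx = σ·√(−2 ln 0.29) = 1.468 × 1.573 = 2.309 m.
Width = 2Δx = 4.62 m.

4.62 m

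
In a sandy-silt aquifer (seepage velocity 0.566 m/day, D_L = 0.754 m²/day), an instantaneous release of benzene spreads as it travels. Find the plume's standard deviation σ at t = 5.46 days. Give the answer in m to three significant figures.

Dispersive spreading gives a Gaussian with σ² = 2Dt; advection only shifts the center.
σ = √(2 × 0.754 × 5.46) = 2.87 m.

2.87 m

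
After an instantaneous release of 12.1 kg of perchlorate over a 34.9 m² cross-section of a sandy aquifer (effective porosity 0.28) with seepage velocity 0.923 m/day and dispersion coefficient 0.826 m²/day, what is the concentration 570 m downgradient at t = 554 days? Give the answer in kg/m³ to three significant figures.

0.00249 kg/m³

For an instantaneous plane source, C(x,t) = M/(n_e·A·√(4πDt)) · exp(−(x−vt)²/(4Dt)), with n_e·A the pore (flow) area.
Plume center vt = 0.923 × 554 = 511.342 m, so the well at 570 m is 58.658 m downgradient of the peak.
√(4πDt) = 75.83 m, giving peak height M/(n_e·A·√(4πDt)) = 12.1/(0.28 × 34.9 × 75.83) = 0.01633 kg/m³.
(x−vt)²/(4Dt) = (58.658)²/(4 × 0.826 × 554) = 1.880; exp(−1.880) = 0.1526.
C = 0.01633 × 0.1526 = 0.00249 kg/m³.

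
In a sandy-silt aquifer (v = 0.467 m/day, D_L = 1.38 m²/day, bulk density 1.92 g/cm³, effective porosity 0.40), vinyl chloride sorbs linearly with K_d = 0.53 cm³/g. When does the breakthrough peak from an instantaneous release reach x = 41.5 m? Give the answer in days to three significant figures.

293 days

Retardation factor R = 1 + ρ_b·K_d/n = 1 + 1.92 × 0.53/0.40 = 3.544.
Sorption retards both mechanisms: v_R = v/R = 0.1318 m/day, D_R = D/R = 0.3894 m²/day.
Peak time from v_R²t² + 2D_R t − x² = 0: t = (√(D_R² + v_R²x²) − D_R)/v_R².
√(D_R² + v_R²x²) = √(0.3894² + 0.1318² × 41.5²) = 5.484; v_R² = 0.01737.
t = (5.484 − 0.3894)/0.01737 = 293 days.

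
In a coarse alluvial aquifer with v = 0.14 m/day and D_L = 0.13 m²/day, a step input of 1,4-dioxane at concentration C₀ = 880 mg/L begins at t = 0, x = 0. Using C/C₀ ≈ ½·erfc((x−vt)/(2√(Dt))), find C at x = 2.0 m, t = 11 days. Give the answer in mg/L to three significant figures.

For a continuous step input, C/C₀ ≈ ½·erfc((x−vt)/(2√(Dt))).
vt = 0.14 × 11 = 1.54 m and 2√(Dt) = 2√(0.13 × 11) = 2.392 m.
Argument (x−vt)/(2√(Dt)) = (2.0 − 1.54)/2.392 = 0.1923; ½·erfc(0.1923) = 0.3928.
C = 880 × 0.3928 = 346 mg/L.

346 mg/L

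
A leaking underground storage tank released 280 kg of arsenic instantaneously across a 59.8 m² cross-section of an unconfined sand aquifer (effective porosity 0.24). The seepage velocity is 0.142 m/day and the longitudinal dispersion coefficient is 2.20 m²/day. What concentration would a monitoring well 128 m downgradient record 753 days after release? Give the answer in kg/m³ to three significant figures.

0.126 kg/m³

For an instantaneous plane source, C(x,t) = M/(n_e·A·√(4πDt)) · exp(−(x−vt)²/(4Dt)), with n_e·A the pore (flow) area.
Plume center vt = 0.142 × 753 = 106.926 m, so the well at 128 m is 21.074 m downgradient of the peak.
√(4πDt) = 144.3 m, giving peak height M/(n_e·A·√(4πDt)) = 280/(0.24 × 59.8 × 144.3) = 0.1352 kg/m³.
(x−vt)²/(4Dt) = (21.074)²/(4 × 2.20 × 753) = 0.06702; exp(−0.06702) = 0.9352.
C = 0.1352 × 0.9352 = 0.126 kg/m³.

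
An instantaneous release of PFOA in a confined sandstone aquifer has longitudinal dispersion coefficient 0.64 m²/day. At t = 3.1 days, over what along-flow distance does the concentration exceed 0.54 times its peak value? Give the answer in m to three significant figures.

4.42 m

The plume is Gaussian with σ = √(2Dt) = √(2 × 0.64 × 3.1) = 1.992 m.
C/C_peak = exp(−Δx²/(2σ²)) = 0.54 ⇒ Δx = σ·√(−2 ln 0.54) = 1.992 × 1.110 = 2.211 m.
Width = 2Δx = 4.42 m.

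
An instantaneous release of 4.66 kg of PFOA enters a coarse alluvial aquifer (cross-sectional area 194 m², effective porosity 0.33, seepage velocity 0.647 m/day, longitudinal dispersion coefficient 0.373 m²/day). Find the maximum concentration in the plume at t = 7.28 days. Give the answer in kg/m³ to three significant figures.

0.0125 kg/m³

The peak of an instantaneous 1D plume sits at x = vt; there the Gaussian factor is 1 and C_max = M/(n_e·A·√(4πDt)), where n_e·A is the pore area the mass is dissolved in.
√(4πDt) = √(4π × 0.373 × 7.28) = 5.842 m, so C_max = 4.66/(0.33 × 194 × 5.842) = 0.0125 kg/m³.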